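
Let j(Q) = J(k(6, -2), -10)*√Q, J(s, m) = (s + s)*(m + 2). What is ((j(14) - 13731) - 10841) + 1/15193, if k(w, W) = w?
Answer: -373322395/15193 - 96*√14 ≈ -24931.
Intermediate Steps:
J(s, m) = 2*s*(2 + m) (J(s, m) = (2*s)*(2 + m) = 2*s*(2 + m))
j(Q) = -96*√Q (j(Q) = (2*6*(2 - 10))*√Q = (2*6*(-8))*√Q = -96*√Q)
((j(14) - 13731) - 10841) + 1/15193 = ((-96*√14 - 13731) - 10841) + 1/15193 = ((-13731 - 96*√14) - 10841) + 1/15193 = (-24572 - 96*√14) + 1/15193 = -373322395/15193 - 96*√14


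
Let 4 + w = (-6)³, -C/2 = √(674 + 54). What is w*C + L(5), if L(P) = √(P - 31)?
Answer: 880*√182 + I*√26 ≈ 11872.0 + 5.099*I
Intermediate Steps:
L(P) = √(-31 + P)
C = -4*√182 (C = -2*√(674 + 54) = -4*√182 ≈ -53.963)
w = -220 (w = -4 + (-6)³ = -4 - 216 = -220)
w*C + L(5) = -(-880)*√182 + √(-31 + 5) = 880*√182 + √(-26) = 880*√182 + I*√26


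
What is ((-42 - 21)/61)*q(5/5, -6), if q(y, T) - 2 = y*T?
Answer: 252/61 ≈ 4.1311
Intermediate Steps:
q(y, T) = 2 + T*y (q(y, T) = 2 + y*T = 2 + T*y)
((-42 - 21)/61)*q(5/5, -6) = ((-42 - 21)/61)*(2 - 30/5) = (-63*1/61)*(2 - 30/5) = -63*(2 - 6*1)/61 = -63*(2 - 6)/61 = -63/61*(-4) = 252/61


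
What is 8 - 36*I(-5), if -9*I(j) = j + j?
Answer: -32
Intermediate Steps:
I(j) = -2*j/9 (I(j) = -(j + j)/9 = -2*j/9)
8 - 36*I(-5) = 8 - (-8)*(-5) = 8 - 36*10/9 = 8 - 40 = -32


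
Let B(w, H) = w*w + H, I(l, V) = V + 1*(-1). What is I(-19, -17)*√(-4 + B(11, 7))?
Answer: -36*√31 ≈ -200.44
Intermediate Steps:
I(l, V) = -1 + V (I(l, V) = V - 1 = -1 + V)
B(w, H) = H + w² (B(w, H) = w² + H = H + w²)
I(-19, -17)*√(-4 + B(11, 7)) = (-1 - 17)*√(-4 + (7 + 11²)) = -18*√(-4 + (7 + 121)) = -18*√(-4 + 128) = -36*√31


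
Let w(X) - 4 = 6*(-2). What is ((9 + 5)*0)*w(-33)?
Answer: 0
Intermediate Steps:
w(X) = -8 (w(X) = 4 + 6*(-2) = 4 - 12 = -8)
((9 + 5)*0)*w(-33) = ((9 + 5)*0)*(-8) = (14*0)*(-8) = 0*(-8) = 0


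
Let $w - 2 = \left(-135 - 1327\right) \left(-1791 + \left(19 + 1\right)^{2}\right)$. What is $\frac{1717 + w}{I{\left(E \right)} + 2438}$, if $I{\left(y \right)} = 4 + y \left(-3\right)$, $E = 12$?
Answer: $\frac{2035361}{2406} \approx 845.95$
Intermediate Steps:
$I{\left(y \right)} = 4 - 3 y$
$w = 2033644$ ($w = 2 + \left(-135 - 1327\right) \left(-1791 + \left(19 + 1\right)^{2}\right) = 2 - 1462 \left(-1791 + 20^{2}\right) = 2 - 1462 \left(-1791 + 400\right) = 2 - -2033642 = 2 + 2033642 = 2033644$)
$\frac{1717 + w}{I{\left(E \right)} + 2438} = \frac{1717 + 2033644}{\left(4 - 36\right) + 2438} = \frac{2035361}{\left(4 - 36\right) + 2438} = \frac{2035361}{-32 + 2438} = \frac{2035361}{2406}$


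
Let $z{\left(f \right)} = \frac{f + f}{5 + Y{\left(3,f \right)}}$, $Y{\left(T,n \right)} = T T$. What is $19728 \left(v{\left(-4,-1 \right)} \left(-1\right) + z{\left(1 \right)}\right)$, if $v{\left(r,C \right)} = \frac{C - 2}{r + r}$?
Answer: $- \frac{32058}{7} \approx -4579.7$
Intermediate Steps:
$Y{\left(T,n \right)} = T^{2}$
$v{\left(r,C \right)} = \frac{-2 + C}{2 r}$
$z{\left(f \right)} = \frac{f}{7}$ ($z{\left(f \right)} = \frac{f + f}{5 + 3^{2}} = \frac{2 f}{5 + 9} = \frac{2 f}{14} = 2 f \frac{1}{14} = \frac{f}{7}$)
$19728 \left(v{\left(-4,-1 \right)} \left(-1\right) + z{\left(1 \right)}\right) = 19728 \left(\frac{-2 - 1}{2 \left(-4\right)} \left(-1\right) + \frac{1}{7} \cdot 1\right) = 19728 \left(\frac{1}{2} \left(- \frac{1}{4}\right) \left(-3\right) \left(-1\right) + \frac{1}{7}\right) = 19728 \left(\frac{3}{8} \left(-1\right) + \frac{1}{7}\right) = 19728 \left(- \frac{3}{8} + \frac{1}{7}\right) = 19728 \left(- \frac{13}{56}\right) = - \frac{32058}{7}$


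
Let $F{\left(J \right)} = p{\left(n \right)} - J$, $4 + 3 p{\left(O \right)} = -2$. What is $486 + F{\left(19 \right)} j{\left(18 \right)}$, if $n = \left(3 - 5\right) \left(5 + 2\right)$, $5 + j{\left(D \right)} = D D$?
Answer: $-6213$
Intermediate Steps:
$j{\left(D \right)} = -5 + D^{2}$ ($j{\left(D \right)} = -5 + D D = -5 + D^{2}$)
$n = -14$ ($n = \left(-2\right) 7 = -14$)
$p{\left(O \right)} = -2$ ($p{\left(O \right)} = - \frac{4}{3} + \frac{1}{3} \left(-2\right) = - \frac{4}{3} - \frac{2}{3} = -2$)
$F{\left(J \right)} = -2 - J$
$486 + F{\left(19 \right)} j{\left(18 \right)} = 486 + \left(-2 - 19\right) \left(-5 + 18^{2}\right) = 486 + \left(-2 - 19\right) \left(-5 + 324\right) = 486 - 6699 = -6213$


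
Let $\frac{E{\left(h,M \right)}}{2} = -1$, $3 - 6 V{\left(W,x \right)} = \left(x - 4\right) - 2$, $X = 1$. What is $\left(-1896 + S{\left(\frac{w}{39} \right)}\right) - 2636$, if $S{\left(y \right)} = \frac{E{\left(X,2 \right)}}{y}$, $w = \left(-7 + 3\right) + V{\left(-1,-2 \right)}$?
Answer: $-4496$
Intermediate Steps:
$V{\left(W,x \right)} = \frac{3}{2} - \frac{x}{6}$ ($V{\left(W,x \right)} = \frac{1}{2} - \frac{\left(x - 4\right) - 2}{6} = \frac{1}{2} - \frac{\left(-4 + x\right) - 2}{6} = \frac{1}{2} - \frac{-6 + x}{6} = \frac{1}{2} - \left(-1 + \frac{x}{6}\right) = \frac{3}{2} - \frac{x}{6}$)
$w = - \frac{13}{6}$ ($w = \left(-7 + 3\right) + \left(\frac{3}{2} - - \frac{1}{3}\right) = -4 + \left(\frac{3}{2} + \frac{1}{3}\right) = -4 + \frac{11}{6} = - \frac{13}{6} \approx -2.1667$)
$E{\left(h,M \right)} = -2$ ($E{\left(h,M \right)} = 2 \left(-1\right) = -2$)
$S{\left(y \right)} = - \frac{2}{y}$
$\left(-1896 + S{\left(\frac{w}{39} \right)}\right) - 2636 = \left(-1896 - \frac{2}{\left(- \frac{13}{6}\right) \frac{1}{39}}\right) - 2636 = \left(-1896 - \frac{2}{- \frac{1}{18}}\right) - 2636 = \left(-1896 - -36\right) - 2636 = \left(-1896 + 36\right) - 2636 = -1860 - 2636 = -4496$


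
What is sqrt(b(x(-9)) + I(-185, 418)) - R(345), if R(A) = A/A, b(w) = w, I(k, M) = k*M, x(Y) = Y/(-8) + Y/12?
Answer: -1 + I*sqrt(1237274)/4 ≈ -1.0 + 278.08*I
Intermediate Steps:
x(Y) = -Y/24 (x(Y) = Y*(-1/8) + Y*(1/12) = -Y/8 + Y/12 = -Y/24)
I(k, M) = M*k
R(A) = 1
sqrt(b(x(-9)) + I(-185, 418)) - R(345) = sqrt(-1/24*(-9) + 418*(-185)) - 1*1 = sqrt(3/8 - 77330) - 1 = sqrt(-618637/8) - 1 = I*sqrt(1237274)/4 - 1 = -1 + I*sqrt(1237274)/4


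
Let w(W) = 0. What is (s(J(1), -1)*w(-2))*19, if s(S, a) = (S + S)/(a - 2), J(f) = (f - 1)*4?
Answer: 0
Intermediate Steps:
J(f) = -4 + 4*f (J(f) = (-1 + f)*4 = -4 + 4*f)
s(S, a) = 2*S/(-2 + a) (s(S, a) = (2*S)/(-2 + a) = 2*S/(-2 + a))
(s(J(1), -1)*w(-2))*19 = ((2*(-4 + 4*1)/(-2 - 1))*0)*19 = ((2*(-4 + 4)/(-3))*0)*19 = ((2*0*(-⅓))*0)*19 = (0*0)*19 = 0*19 = 0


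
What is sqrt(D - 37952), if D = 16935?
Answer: I*sqrt(21017) ≈ 144.97*I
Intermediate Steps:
sqrt(D - 37952) = sqrt(16935 - 37952) = sqrt(-21017) = I*sqrt(21017)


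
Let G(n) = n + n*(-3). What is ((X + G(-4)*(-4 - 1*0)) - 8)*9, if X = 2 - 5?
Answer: -387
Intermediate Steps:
G(n) = -2*n (G(n) = n - 3*n = -2*n)
X = -3
((X + G(-4)*(-4 - 1*0)) - 8)*9 = ((-3 + (-2*(-4))*(-4 - 1*0)) - 8)*9 = ((-3 + 8*(-4 + 0)) - 8)*9 = ((-3 + 8*(-4)) - 8)*9 = ((-3 - 32) - 8)*9 = (-35 - 8)*9 = -43*9 = -387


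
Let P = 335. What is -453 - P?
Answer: -788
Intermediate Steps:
-453 - P = -453 - 1*335 = -453 - 335 = -788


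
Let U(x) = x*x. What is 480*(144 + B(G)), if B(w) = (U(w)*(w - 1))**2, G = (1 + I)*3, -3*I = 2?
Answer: 69120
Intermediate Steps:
I = -2/3 (I = -1/3*2 = -2/3 ≈ -0.66667)
G = 1 (G = (1 - 2/3)*3 = (1/3)*3 = 1)
U(x) = x**2
B(w) = w**4*(-1 + w)**2 (B(w) = (w**2*(w - 1))**2 = (w**2*(-1 + w))**2 = w**4*(-1 + w)**2)
480*(144 + B(G)) = 480*(144 + 1**4*(-1 + 1)**2) = 480*(144 + 1*0**2) = 480*(144 + 1*0) = 480*(144 + 0) = 480*144 = 69120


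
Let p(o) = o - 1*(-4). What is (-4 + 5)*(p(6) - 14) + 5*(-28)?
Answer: -144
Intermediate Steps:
p(o) = 4 + o (p(o) = o + 4 = 4 + o)
(-4 + 5)*(p(6) - 14) + 5*(-28) = (-4 + 5)*((4 + 6) - 14) + 5*(-28) = 1*(10 - 14) - 140 = 1*(-4) - 140 = -4 - 140 = -144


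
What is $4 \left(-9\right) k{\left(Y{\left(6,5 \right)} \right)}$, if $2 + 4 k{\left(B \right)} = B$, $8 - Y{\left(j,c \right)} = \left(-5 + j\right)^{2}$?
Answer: $-45$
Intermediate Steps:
$Y{\left(j,c \right)} = 8 - \left(-5 + j\right)^{2}$
$k{\left(B \right)} = - \frac{1}{2} + \frac{B}{4}$
$4 \left(-9\right) k{\left(Y{\left(6,5 \right)} \right)} = 4 \left(-9\right) \left(- \frac{1}{2} + \frac{8 - \left(-5 + 6\right)^{2}}{4}\right) = - 36 \left(- \frac{1}{2} + \frac{8 - 1^{2}}{4}\right) = - 36 \left(- \frac{1}{2} + \frac{8 - 1}{4}\right) = - 36 \left(- \frac{1}{2} + \frac{1}{4} \cdot 7\right) = - 36 \left(- \frac{1}{2} + \frac{7}{4}\right) = \left(-36\right) \frac{5}{4} = -45$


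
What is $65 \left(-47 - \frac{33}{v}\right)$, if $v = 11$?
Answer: $-3250$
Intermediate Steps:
$65 \left(-47 - \frac{33}{v}\right) = 65 \left(-47 - \frac{33}{11}\right) = 65 \left(-47 - 3\right) = 65 \left(-50\right) = -3250$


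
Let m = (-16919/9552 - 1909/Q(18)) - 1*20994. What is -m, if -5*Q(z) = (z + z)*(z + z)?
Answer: 2706496967/128952 ≈ 20988.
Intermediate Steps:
Q(z) = -4*z**2/5 (Q(z) = -(z + z)*(z + z)/5 = -2*z*2*z/5 = -4*z**2/5)
m = -2706496967/128952 (m = (-16919/9552 - 1909/((-4/5*18**2))) - 1*20994 = (-16919*1/9552 - 1909/((-4/5*324))) - 20994 = (-16919/9552 - 1909/(-1296/5)) - 20994 = (-16919/9552 - 1909*(-5/1296)) - 20994 = (-16919/9552 + 9545/1296) - 20994 = 721321/128952 - 20994 = -2706496967/128952 ≈ -20988.)
-m = -1*(-2706496967/128952) = 2706496967/128952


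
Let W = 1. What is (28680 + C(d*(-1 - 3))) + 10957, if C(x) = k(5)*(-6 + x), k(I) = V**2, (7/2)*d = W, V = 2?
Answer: 277259/7 ≈ 39608.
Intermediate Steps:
d = 2/7 (d = (2/7)*1 = 2/7 ≈ 0.28571)
k(I) = 4 (k(I) = 2**2 = 4)
C(x) = -24 + 4*x (C(x) = 4*(-6 + x) = -24 + 4*x)
(28680 + C(d*(-1 - 3))) + 10957 = (28680 + (-24 + 4*(2*(-1 - 3)/7))) + 10957 = (28680 + (-24 + 4*((2/7)*(-4)))) + 10957 = (28680 + (-24 + 4*(-8/7))) + 10957 = (28680 + (-24 - 32/7)) + 10957 = (28680 - 200/7) + 10957 = 200560/7 + 10957 = 277259/7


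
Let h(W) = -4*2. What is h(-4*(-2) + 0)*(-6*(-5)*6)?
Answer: -1440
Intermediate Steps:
h(W) = -8
h(-4*(-2) + 0)*(-6*(-5)*6) = -8*(-6*(-5))*6 = -240*6 = -8*180 = -1440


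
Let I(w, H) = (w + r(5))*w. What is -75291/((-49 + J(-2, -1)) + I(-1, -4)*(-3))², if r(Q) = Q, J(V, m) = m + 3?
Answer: -75291/1225 ≈ -61.462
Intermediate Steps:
J(V, m) = 3 + m
I(w, H) = w*(5 + w) (I(w, H) = (w + 5)*w = (5 + w)*w = w*(5 + w))
-75291/((-49 + J(-2, -1)) + I(-1, -4)*(-3))² = -75291/((-49 + (3 - 1)) - (5 - 1)*(-3))² = -75291/((-49 + 2) - 1*4*(-3))² = -75291/(-47 - 4*(-3))² = -75291/(-47 + 12)² = -75291/((-35)²) = -75291/1225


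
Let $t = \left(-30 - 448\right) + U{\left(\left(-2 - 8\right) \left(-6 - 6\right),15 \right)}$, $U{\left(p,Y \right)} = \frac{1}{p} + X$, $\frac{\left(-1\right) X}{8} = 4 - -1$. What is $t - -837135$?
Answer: $\frac{100394041}{120} \approx 8.3662 \cdot 10^{5}$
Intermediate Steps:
$X = -40$ ($X = - 8 \left(4 - -1\right) = - 8 \left(4 + 1\right) = \left(-8\right) 5 = -40$)
$U{\left(p,Y \right)} = -40 + \frac{1}{p}$ ($U{\left(p,Y \right)} = \frac{1}{p} - 40 = -40 + \frac{1}{p}$)
$t = - \frac{62159}{120}$ ($t = \left(-30 - 448\right) - \left(40 - \frac{1}{\left(-2 - 8\right) \left(-6 - 6\right)}\right) = -478 - \left(40 - \frac{1}{\left(-10\right) \left(-12\right)}\right) = -478 - \left(40 - \frac{1}{120}\right) = -478 + \left(-40 + \frac{1}{120}\right) = -478 - \frac{4799}{120} = - \frac{62159}{120} \approx -517.99$)
$t - -837135 = - \frac{62159}{120} - -837135 = - \frac{62159}{120} + 837135 = \frac{100394041}{120}$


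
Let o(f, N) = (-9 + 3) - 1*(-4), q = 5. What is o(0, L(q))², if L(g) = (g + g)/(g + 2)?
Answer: 4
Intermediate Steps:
L(g) = 2*g/(2 + g) (L(g) = (2*g)/(2 + g) = 2*g/(2 + g))
o(f, N) = -2 (o(f, N) = -6 + 4 = -2)
o(0, L(q))² = (-2)² = 4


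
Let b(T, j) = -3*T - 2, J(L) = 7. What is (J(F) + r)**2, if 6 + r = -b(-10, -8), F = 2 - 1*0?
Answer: 729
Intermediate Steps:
F = 2 (F = 2 + 0 = 2)
b(T, j) = -2 - 3*T
r = -34 (r = -6 - (-2 - 3*(-10)) = -6 - (-2 + 30) = -6 - 1*28 = -6 - 28 = -34)
(J(F) + r)**2 = (7 - 34)**2 = (-27)**2 = 729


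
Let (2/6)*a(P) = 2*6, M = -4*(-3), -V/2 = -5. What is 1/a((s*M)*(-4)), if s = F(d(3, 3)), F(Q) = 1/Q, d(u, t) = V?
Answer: 1/36 ≈ 0.027778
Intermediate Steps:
V = 10 (V = -2*(-5) = 10)
d(u, t) = 10
s = 1/10 ≈ 0.10000
M = 12
a(P) = 36 (a(P) = 3*(2*6) = 3*12 = 36)
1/a((s*M)*(-4)) = 1/36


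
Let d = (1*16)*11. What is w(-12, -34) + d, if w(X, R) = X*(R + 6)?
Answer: 512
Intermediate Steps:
w(X, R) = X*(6 + R)
d = 176 (d = 16*11 = 176)
w(-12, -34) + d = -12*(6 - 34) + 176 = -12*(-28) + 176 = 336 + 176 = 512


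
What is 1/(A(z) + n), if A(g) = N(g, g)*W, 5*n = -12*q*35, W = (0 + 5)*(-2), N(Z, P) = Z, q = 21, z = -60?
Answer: -1/1164 ≈ -0.00085911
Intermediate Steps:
W = -10 (W = 5*(-2) = -10)
n = -1764 (n = (-12*21*35)/5 = (-252*35)/5 = (⅕)*(-8820) = -1764)
A(g) = -10*g (A(g) = g*(-10) = -10*g)
1/(A(z) + n) = 1/(-10*(-60) - 1764) = 1/(600 - 1764) = 1/(-1164) = -1/1164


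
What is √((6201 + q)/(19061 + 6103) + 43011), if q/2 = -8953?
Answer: √756539652201/4194 ≈ 207.39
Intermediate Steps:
q = -17906 (q = 2*(-8953) = -17906)
√((6201 + q)/(19061 + 6103) + 43011) = √((6201 - 17906)/(19061 + 6103) + 43011) = √(-11705/25164 + 43011) = √(1082317099/25164) = √756539652201/4194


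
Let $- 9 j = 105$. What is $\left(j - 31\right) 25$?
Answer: $- \frac{3200}{3} \approx -1066.7$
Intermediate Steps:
$j = - \frac{35}{3}$ ($j = \left(- \frac{1}{9}\right) 105 = - \frac{35}{3} \approx -11.667$)
$\left(j - 31\right) 25 = \left(- \frac{35}{3} - 31\right) 25 = \left(- \frac{128}{3}\right) 25 = - \frac{3200}{3}$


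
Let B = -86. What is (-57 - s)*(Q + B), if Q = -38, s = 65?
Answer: 15128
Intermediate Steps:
(-57 - s)*(Q + B) = (-57 - 1*65)*(-38 - 86) = (-57 - 65)*(-124) = -122*(-124) = 15128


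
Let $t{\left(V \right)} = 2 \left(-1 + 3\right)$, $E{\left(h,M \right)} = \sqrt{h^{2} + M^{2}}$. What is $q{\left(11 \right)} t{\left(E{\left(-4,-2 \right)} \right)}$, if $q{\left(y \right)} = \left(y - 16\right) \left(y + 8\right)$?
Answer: $-380$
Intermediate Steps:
$E{\left(h,M \right)} = \sqrt{M^{2} + h^{2}}$
$q{\left(y \right)} = \left(-16 + y\right) \left(8 + y\right)$
$t{\left(V \right)} = 4$ ($t{\left(V \right)} = 2 \cdot 2 = 4$)
$q{\left(11 \right)} t{\left(E{\left(-4,-2 \right)} \right)} = \left(-128 + 11^{2} - 88\right) 4 = \left(-128 + 121 - 88\right) 4 = \left(-95\right) 4 = -380$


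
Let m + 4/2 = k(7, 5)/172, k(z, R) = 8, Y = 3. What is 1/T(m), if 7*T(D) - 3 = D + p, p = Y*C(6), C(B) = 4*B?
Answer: 301/3141 ≈ 0.095829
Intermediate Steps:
m = -84/43 (m = -2 + 8/172 = -2 + 8*(1/172) = -2 + 2/43 = -84/43 ≈ -1.9535)
p = 72 (p = 3*(4*6) = 3*24 = 72)
T(D) = 75/7 + D/7 (T(D) = 3/7 + (D + 72)/7 = 3/7 + (72 + D)/7 = 3/7 + (72/7 + D/7) = 75/7 + D/7)
1/T(m) = 1/(75/7 + (⅐)*(-84/43)) = 1/(75/7 - 12/43) = 1/(3141/301) = 301/3141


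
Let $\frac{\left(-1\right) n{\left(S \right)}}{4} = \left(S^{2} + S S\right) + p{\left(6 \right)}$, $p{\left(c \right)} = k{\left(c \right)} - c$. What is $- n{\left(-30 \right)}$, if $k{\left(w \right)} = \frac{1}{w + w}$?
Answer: $\frac{21529}{3} \approx 7176.3$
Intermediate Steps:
$k{\left(w \right)} = \frac{1}{2 w}$
$p{\left(c \right)} = \frac{1}{2 c} - c$
$n{\left(S \right)} = \frac{71}{3} - 8 S^{2}$ ($n{\left(S \right)} = - 4 \left(\left(S^{2} + S S\right) + \left(\frac{1}{2 \cdot 6} - 6\right)\right) = - 4 \left(\left(S^{2} + S^{2}\right) + \left(\frac{1}{2} \cdot \frac{1}{6} - 6\right)\right) = - 4 \left(2 S^{2} + \left(\frac{1}{12} - 6\right)\right) = - 4 \left(2 S^{2} - \frac{71}{12}\right) = - 4 \left(- \frac{71}{12} + 2 S^{2}\right) = \frac{71}{3} - 8 S^{2}$)
$- n{\left(-30 \right)} = - (\frac{71}{3} - 8 \left(-30\right)^{2}) = - (\frac{71}{3} - 7200) = \left(-1\right) \left(- \frac{21529}{3}\right) = \frac{21529}{3}$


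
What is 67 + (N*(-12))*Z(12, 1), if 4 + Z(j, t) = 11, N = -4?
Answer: 403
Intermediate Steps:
Z(j, t) = 7 (Z(j, t) = -4 + 11 = 7)
67 + (N*(-12))*Z(12, 1) = 67 - 4*(-12)*7 = 67 + 48*7 = 67 + 336 = 403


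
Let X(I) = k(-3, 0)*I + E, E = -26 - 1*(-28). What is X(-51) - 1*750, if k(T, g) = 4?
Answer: -952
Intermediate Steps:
E = 2 (E = -26 + 28 = 2)
X(I) = 2 + 4*I (X(I) = 4*I + 2 = 2 + 4*I)
X(-51) - 1*750 = (2 + 4*(-51)) - 1*750 = (2 - 204) - 750 = -202 - 750 = -952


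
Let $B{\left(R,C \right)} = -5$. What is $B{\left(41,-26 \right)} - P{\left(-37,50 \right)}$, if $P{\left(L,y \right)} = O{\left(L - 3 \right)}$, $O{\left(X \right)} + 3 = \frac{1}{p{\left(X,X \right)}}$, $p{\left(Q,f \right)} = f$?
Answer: $- \frac{79}{40} \approx -1.975$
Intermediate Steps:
$O{\left(X \right)} = -3 + \frac{1}{X}$
$P{\left(L,y \right)} = -3 + \frac{1}{-3 + L}$ ($P{\left(L,y \right)} = -3 + \frac{1}{L - 3} = -3 + \frac{1}{-3 + L}$)
$B{\left(41,-26 \right)} - P{\left(-37,50 \right)} = -5 - \frac{10 - -111}{-3 - 37} = -5 - \frac{10 + 111}{-40} = -5 - \left(- \frac{1}{40}\right) 121 = -5 - - \frac{121}{40} = -5 + \frac{121}{40} = - \frac{79}{40}$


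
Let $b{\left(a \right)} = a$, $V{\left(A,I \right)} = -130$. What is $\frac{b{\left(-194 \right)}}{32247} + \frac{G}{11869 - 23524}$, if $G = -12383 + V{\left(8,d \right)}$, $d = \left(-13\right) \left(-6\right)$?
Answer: $\frac{44582849}{41759865} \approx 1.0676$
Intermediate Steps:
$d = 78$
$G = -12513$ ($G = -12383 - 130 = -12513$)
$\frac{b{\left(-194 \right)}}{32247} + \frac{G}{11869 - 23524} = - \frac{194}{32247} - \frac{12513}{11869 - 23524} = \left(-194\right) \frac{1}{32247} - \frac{12513}{11869 - 23524} = - \frac{194}{32247} - \frac{12513}{-11655} = - \frac{194}{32247} - - \frac{4171}{3885} = - \frac{194}{32247} + \frac{4171}{3885} = \frac{44582849}{41759865}$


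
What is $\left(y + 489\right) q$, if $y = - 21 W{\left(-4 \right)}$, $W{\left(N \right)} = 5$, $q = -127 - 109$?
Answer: $-90624$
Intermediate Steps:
$q = -236$ ($q = -127 - 109 = -236$)
$y = -105$ ($y = \left(-21\right) 5 = -105$)
$\left(y + 489\right) q = \left(-105 + 489\right) \left(-236\right) = 384 \left(-236\right) = -90624$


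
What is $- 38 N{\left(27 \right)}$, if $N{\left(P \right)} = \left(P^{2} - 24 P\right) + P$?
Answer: $-4104$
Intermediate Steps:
$N{\left(P \right)} = P^{2} - 23 P$
$- 38 N{\left(27 \right)} = - 38 \cdot 27 \left(-23 + 27\right) = - 38 \cdot 27 \cdot 4 = \left(-38\right) 108 = -4104$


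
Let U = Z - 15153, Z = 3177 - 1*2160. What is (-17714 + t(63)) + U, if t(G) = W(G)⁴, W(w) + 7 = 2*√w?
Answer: 108143 - 50568*√7 ≈ -25647.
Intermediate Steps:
Z = 1017 (Z = 3177 - 2160 = 1017)
W(w) = -7 + 2*√w
U = -14136 (U = 1017 - 15153 = -14136)
t(G) = (-7 + 2*√G)⁴
(-17714 + t(63)) + U = (-17714 + (-7 + 2*√63)⁴) - 14136 = (-17714 + (-7 + 2*(3*√7))⁴) - 14136 = (-17714 + (-7 + 6*√7)⁴) - 14136 = -31850 + (-7 + 6*√7)⁴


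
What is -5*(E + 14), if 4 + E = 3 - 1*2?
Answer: -55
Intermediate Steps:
E = -3 (E = -4 + (3 - 1*2) = -4 + (3 - 2) = -4 + 1 = -3)
-5*(E + 14) = -5*(-3 + 14) = -5*11 = -55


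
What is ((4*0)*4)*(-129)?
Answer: 0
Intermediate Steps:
((4*0)*4)*(-129) = (0*4)*(-129) = 0*(-129) = 0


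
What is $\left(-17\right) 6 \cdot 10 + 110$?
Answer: $-910$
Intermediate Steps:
$\left(-17\right) 6 \cdot 10 + 110 = \left(-102\right) 10 + 110 = -1020 + 110 = -910$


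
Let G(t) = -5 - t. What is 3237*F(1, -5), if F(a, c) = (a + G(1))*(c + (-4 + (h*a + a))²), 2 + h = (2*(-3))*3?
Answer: -8480940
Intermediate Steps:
h = -20 (h = -2 + (2*(-3))*3 = -2 - 6*3 = -2 - 18 = -20)
F(a, c) = (-6 + a)*(c + (-4 - 19*a)²) (F(a, c) = (a + (-5 - 1*1))*(c + (-4 + (-20*a + a))²) = (a + (-5 - 1))*(c + (-4 - 19*a)²) = (a - 6)*(c + (-4 - 19*a)²) = (-6 + a)*(c + (-4 - 19*a)²))
3237*F(1, -5) = 3237*(-96 - 2014*1² - 896*1 - 6*(-5) + 361*1³ + 1*(-5)) = 3237*(-96 - 2014*1 - 896 + 30 + 361*1 - 5) = 3237*(-96 - 2014 - 896 + 30 + 361 - 5) = 3237*(-2620) = -8480940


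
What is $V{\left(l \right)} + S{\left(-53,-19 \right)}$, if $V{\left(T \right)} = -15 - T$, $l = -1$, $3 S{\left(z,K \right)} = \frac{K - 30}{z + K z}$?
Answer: $- \frac{40117}{2862} \approx -14.017$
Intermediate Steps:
$S{\left(z,K \right)} = \frac{-30 + K}{3 \left(z + K z\right)}$ ($S{\left(z,K \right)} = \frac{\left(K - 30\right) \frac{1}{z + K z}}{3} = \frac{\left(-30 + K\right) \frac{1}{z + K z}}{3} = \frac{\frac{1}{z + K z} \left(-30 + K\right)}{3} = \frac{-30 + K}{3 \left(z + K z\right)}$)
$V{\left(l \right)} + S{\left(-53,-19 \right)} = \left(-15 - -1\right) + \frac{-30 - 19}{3 \left(-53\right) \left(1 - 19\right)} = \left(-15 + 1\right) + \frac{1}{3} \left(- \frac{1}{53}\right) \frac{1}{-18} \left(-49\right) = -14 + \frac{1}{3} \left(- \frac{1}{53}\right) \left(- \frac{1}{18}\right) \left(-49\right) = -14 - \frac{49}{2862} = - \frac{40117}{2862}$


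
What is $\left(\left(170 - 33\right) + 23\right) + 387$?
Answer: $547$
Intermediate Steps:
$\left(\left(170 - 33\right) + 23\right) + 387 = \left(137 + 23\right) + 387 = 160 + 387 = 547$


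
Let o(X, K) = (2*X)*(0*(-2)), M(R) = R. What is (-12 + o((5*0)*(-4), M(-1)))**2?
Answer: 144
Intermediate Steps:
o(X, K) = 0 (o(X, K) = (2*X)*0 = 0)
(-12 + o((5*0)*(-4), M(-1)))**2 = (-12 + 0)**2 = (-12)**2 = 144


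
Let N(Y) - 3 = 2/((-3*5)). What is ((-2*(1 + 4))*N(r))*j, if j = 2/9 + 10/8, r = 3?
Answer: -2279/54 ≈ -42.204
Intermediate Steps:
N(Y) = 43/15 (N(Y) = 3 + 2/((-3*5)) = 3 + 2/(-15) = 3 + 2*(-1/15) = 3 - 2/15 = 43/15)
j = 53/36 (j = 2*(⅑) + 10*(⅛) = 2/9 + 5/4 = 53/36 ≈ 1.4722)
((-2*(1 + 4))*N(r))*j = (-2*(1 + 4)*(43/15))*(53/36) = (-2*5*(43/15))*(53/36) = -10*43/15*(53/36) = -86/3*53/36 = -2279/54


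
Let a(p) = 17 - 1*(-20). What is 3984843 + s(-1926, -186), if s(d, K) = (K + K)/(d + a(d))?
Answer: 7527368799/1889 ≈ 3.9848e+6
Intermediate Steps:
a(p) = 37 (a(p) = 17 + 20 = 37)
s(d, K) = 2*K/(37 + d) (s(d, K) = (K + K)/(d + 37) = (2*K)/(37 + d) = 2*K/(37 + d))
3984843 + s(-1926, -186) = 3984843 + 2*(-186)/(37 - 1926) = 3984843 + 2*(-186)/(-1889) = 3984843 + 2*(-186)*(-1/1889) = 3984843 + 372/1889 = 7527368799/1889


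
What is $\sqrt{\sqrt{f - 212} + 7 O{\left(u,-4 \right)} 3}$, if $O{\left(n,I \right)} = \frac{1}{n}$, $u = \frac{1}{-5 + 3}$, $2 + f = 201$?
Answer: $\sqrt{-42 + i \sqrt{13}} \approx 0.27792 + 6.4867 i$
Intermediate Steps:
$f = 199$ ($f = -2 + 201 = 199$)
$u = - \frac{1}{2}$ ($u = \frac{1}{-2} = - \frac{1}{2} \approx -0.5$)
$\sqrt{\sqrt{f - 212} + 7 O{\left(u,-4 \right)} 3} = \sqrt{\sqrt{199 - 212} + \frac{7}{- \frac{1}{2}} \cdot 3} = \sqrt{\sqrt{-13} + 7 \left(-2\right) 3} = \sqrt{i \sqrt{13} - 42} = \sqrt{-42 + i \sqrt{13}}$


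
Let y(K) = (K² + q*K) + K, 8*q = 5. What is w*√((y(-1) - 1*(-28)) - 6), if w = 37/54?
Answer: 37*√38/72 ≈ 3.1678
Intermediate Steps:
q = 5/8 (q = (⅛)*5 = 5/8 ≈ 0.62500)
w = 37/54 (w = 37*(1/54) = 37/54 ≈ 0.68519)
y(K) = K² + 13*K/8 (y(K) = (K² + 5*K/8) + K = K² + 13*K/8)
w*√((y(-1) - 1*(-28)) - 6) = 37*√(((⅛)*(-1)*(13 + 8*(-1)) - 1*(-28)) - 6)/54 = 37*√(((⅛)*(-1)*(13 - 8) + 28) - 6)/54 = 37*√(((⅛)*(-1)*5 + 28) - 6)/54 = 37*√((-5/8 + 28) - 6)/54 = 37*√(219/8 - 6)/54 = 37*√(171/8)/54 = 37*(3*√38/4)/54 = 37*√38/72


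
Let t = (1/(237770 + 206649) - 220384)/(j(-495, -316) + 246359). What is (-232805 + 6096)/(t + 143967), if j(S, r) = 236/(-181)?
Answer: -4492686225559683753/2852972483741530544 ≈ -1.5747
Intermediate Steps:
j(S, r) = -236/181 (j(S, r) = 236*(-1/181) = -236/181)
t = -17727653477995/19816973413317 (t = (1/(237770 + 206649) - 220384)/(-236/181 + 246359) = (1/444419 - 220384)/(44590743/181) = (1/444419 - 220384)*(181/44590743) = -97942836895/444419*181/44590743 = -17727653477995/19816973413317 ≈ -0.89457)
(-232805 + 6096)/(t + 143967) = (-232805 + 6096)/(-17727653477995/19816973413317 + 143967) = -226709/2852972483741530544/19816973413317 = -226709*19816973413317/2852972483741530544 = -4492686225559683753/2852972483741530544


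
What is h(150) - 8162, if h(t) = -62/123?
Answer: -1003988/123 ≈ -8162.5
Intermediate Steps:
h(t) = -62/123 (h(t) = -62*1/123 = -62/123)
h(150) - 8162 = -62/123 - 8162 = -1003988/123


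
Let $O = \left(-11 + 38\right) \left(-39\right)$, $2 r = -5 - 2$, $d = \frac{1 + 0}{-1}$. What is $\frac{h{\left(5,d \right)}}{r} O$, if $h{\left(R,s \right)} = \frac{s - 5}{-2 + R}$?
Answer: $- \frac{4212}{7} \approx -601.71$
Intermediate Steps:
$d = -1$ ($d = 1 \left(-1\right) = -1$)
$h{\left(R,s \right)} = \frac{-5 + s}{-2 + R}$
$r = - \frac{7}{2}$ ($r = \frac{-5 - 2}{2} = \frac{1}{2} \left(-7\right) = - \frac{7}{2} \approx -3.5$)
$O = -1053$ ($O = 27 \left(-39\right) = -1053$)
$\frac{h{\left(5,d \right)}}{r} O = \frac{\frac{1}{-2 + 5} \left(-5 - 1\right)}{- \frac{7}{2}} \left(-1053\right) = \frac{1}{3} \left(-6\right) \left(- \frac{2}{7}\right) \left(-1053\right) = \left(-2\right) \left(- \frac{2}{7}\right) \left(-1053\right) = \frac{4}{7} \left(-1053\right) = - \frac{4212}{7}$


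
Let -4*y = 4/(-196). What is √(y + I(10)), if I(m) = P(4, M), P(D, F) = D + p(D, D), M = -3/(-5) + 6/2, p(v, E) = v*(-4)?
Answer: I*√2351/14 ≈ 3.4634*I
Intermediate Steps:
p(v, E) = -4*v
M = 18/5 (M = -3*(-⅕) + 6*(½) = ⅗ + 3 = 18/5 ≈ 3.6000)
y = 1/196 (y = -1/(-196) = -(-1)/196 = -¼*(-1/49) = 1/196 ≈ 0.0051020)
P(D, F) = -3*D (P(D, F) = D - 4*D = -3*D)
I(m) = -12 (I(m) = -3*4 = -12)
√(y + I(10)) = √(1/196 - 12) = √(-2351/196) = I*√2351/14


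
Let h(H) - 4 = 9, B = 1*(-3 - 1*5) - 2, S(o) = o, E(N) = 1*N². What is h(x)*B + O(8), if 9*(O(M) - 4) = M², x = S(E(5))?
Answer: -1070/9 ≈ -118.89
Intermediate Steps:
E(N) = N²
x = 25 (x = 5² = 25)
O(M) = 4 + M²/9
B = -10 (B = 1*(-3 - 5) - 2 = 1*(-8) - 2 = -8 - 2 = -10)
h(H) = 13 (h(H) = 4 + 9 = 13)
h(x)*B + O(8) = 13*(-10) + (4 + (⅑)*8²) = -130 + (4 + (⅑)*64) = -130 + (4 + 64/9) = -130 + 100/9 = -1070/9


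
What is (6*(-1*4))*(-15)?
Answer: 360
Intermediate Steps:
(6*(-1*4))*(-15) = (6*(-4))*(-15) = -24*(-15) = 360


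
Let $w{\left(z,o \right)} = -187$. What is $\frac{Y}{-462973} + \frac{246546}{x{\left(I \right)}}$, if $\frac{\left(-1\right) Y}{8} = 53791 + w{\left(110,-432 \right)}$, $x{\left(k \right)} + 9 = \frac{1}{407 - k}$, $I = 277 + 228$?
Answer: $- \frac{11185747184628}{408805159} \approx -27362.0$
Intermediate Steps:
$I = 505$
$x{\left(k \right)} = -9 + \frac{1}{407 - k}$
$Y = -428832$ ($Y = - 8 \left(53791 - 187\right) = \left(-8\right) 53604 = -428832$)
$\frac{Y}{-462973} + \frac{246546}{x{\left(I \right)}} = - \frac{428832}{-462973} + \frac{246546}{\frac{1}{-407 + 505} \left(3662 - 4545\right)} = \left(-428832\right) \left(- \frac{1}{462973}\right) + \frac{246546}{\frac{1}{98} \left(3662 - 4545\right)} = \frac{428832}{462973} + \frac{246546}{\frac{1}{98} \left(-883\right)} = \frac{428832}{462973} + \frac{246546}{- \frac{883}{98}} = \frac{428832}{462973} + 246546 \left(- \frac{98}{883}\right) = \frac{428832}{462973} - \frac{24161508}{883} = - \frac{11185747184628}{408805159}$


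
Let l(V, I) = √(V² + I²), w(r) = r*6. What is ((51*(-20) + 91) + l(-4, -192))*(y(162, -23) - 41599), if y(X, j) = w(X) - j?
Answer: 37721116 - 162416*√2305 ≈ 2.9923e+7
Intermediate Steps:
w(r) = 6*r
y(X, j) = -j + 6*X (y(X, j) = 6*X - j = -j + 6*X)
l(V, I) = √(I² + V²)
((51*(-20) + 91) + l(-4, -192))*(y(162, -23) - 41599) = ((51*(-20) + 91) + √((-192)² + (-4)²))*((-1*(-23) + 6*162) - 41599) = ((-1020 + 91) + √(36864 + 16))*((23 + 972) - 41599) = (-929 + √36880)*(995 - 41599) = (-929 + 4*√2305)*(-40604) = 37721116 - 162416*√2305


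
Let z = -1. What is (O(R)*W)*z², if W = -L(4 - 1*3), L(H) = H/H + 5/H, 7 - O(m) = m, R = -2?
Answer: -54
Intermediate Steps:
O(m) = 7 - m
L(H) = 1 + 5/H
W = -6 (W = -(5 + (4 - 1*3))/(4 - 1*3) = -(5 + (4 - 3))/(4 - 3) = -(5 + 1)/1 = -6 ≈ -6.0000)
(O(R)*W)*z² = ((7 - 1*(-2))*(-6))*(-1)² = ((7 + 2)*(-6))*1 = (9*(-6))*1 = -54*1 = -54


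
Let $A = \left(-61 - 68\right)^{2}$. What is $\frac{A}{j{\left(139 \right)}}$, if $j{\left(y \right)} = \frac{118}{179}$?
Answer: $\frac{2978739}{118} \approx 25244.0$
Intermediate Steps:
$j{\left(y \right)} = \frac{118}{179}$ ($j{\left(y \right)} = 118 \cdot \frac{1}{179} = \frac{118}{179}$)
$A = 16641$ ($A = \left(-129\right)^{2} = 16641$)
$\frac{A}{j{\left(139 \right)}} = \frac{16641}{\frac{118}{179}} = 16641 \cdot \frac{179}{118} = \frac{2978739}{118}$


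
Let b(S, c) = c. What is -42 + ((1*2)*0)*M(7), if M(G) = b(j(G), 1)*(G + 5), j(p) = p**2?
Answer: -42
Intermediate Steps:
M(G) = 5 + G (M(G) = 1*(G + 5) = 1*(5 + G) = 5 + G)
-42 + ((1*2)*0)*M(7) = -42 + ((1*2)*0)*(5 + 7) = -42 + (2*0)*12 = -42 + 0*12 = -42 + 0 = -42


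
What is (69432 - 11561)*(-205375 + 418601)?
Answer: 12339601846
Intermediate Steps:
(69432 - 11561)*(-205375 + 418601) = 57871*213226 = 12339601846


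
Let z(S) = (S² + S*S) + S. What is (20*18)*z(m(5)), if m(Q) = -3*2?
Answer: 23760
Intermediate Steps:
m(Q) = -6
z(S) = S + 2*S² (z(S) = (S² + S²) + S = 2*S² + S = S + 2*S²)
(20*18)*z(m(5)) = (20*18)*(-6*(1 + 2*(-6))) = 360*(-6*(1 - 12)) = 360*(-6*(-11)) = 360*66 = 23760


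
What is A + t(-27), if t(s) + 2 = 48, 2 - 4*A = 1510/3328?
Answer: 308749/6656 ≈ 46.387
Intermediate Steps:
A = 2573/6656 (A = ½ - 755/(2*3328) = ½ - ¼*755/1664 = ½ - 755/6656 = 2573/6656 ≈ 0.38657)
t(s) = 46 (t(s) = -2 + 48 = 46)
A + t(-27) = 2573/6656 + 46 = 308749/6656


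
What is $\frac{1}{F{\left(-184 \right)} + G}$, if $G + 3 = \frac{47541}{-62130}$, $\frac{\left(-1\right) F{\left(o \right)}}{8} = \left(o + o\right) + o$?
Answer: $\frac{20710}{91377383} \approx 0.00022664$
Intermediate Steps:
$F{\left(o \right)} = - 24 o$ ($F{\left(o \right)} = - 8 \left(\left(o + o\right) + o\right) = - 8 \left(2 o + o\right) = - 8 \cdot 3 o = - 24 o$)
$G = - \frac{77977}{20710}$ ($G = -3 + \frac{47541}{-62130} = -3 + 47541 \left(- \frac{1}{62130}\right) = -3 - \frac{15847}{20710} = - \frac{77977}{20710} \approx -3.7652$)
$\frac{1}{F{\left(-184 \right)} + G} = \frac{1}{\left(-24\right) \left(-184\right) - \frac{77977}{20710}} = \frac{1}{4416 - \frac{77977}{20710}} = \frac{1}{\frac{91377383}{20710}} = \frac{20710}{91377383}$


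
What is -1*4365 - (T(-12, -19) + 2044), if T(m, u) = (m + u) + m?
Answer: -6366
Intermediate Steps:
T(m, u) = u + 2*m
-1*4365 - (T(-12, -19) + 2044) = -1*4365 - ((-19 + 2*(-12)) + 2044) = -4365 - ((-19 - 24) + 2044) = -4365 - (-43 + 2044) = -4365 - 1*2001 = -4365 - 2001 = -6366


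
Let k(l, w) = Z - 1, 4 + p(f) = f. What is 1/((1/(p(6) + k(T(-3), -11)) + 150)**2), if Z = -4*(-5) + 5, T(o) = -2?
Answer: 676/15217801 ≈ 4.4422e-5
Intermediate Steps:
Z = 25 (Z = 20 + 5 = 25)
p(f) = -4 + f
k(l, w) = 24 (k(l, w) = 25 - 1 = 24)
1/((1/(p(6) + k(T(-3), -11)) + 150)**2) = 1/((1/((-4 + 6) + 24) + 150)**2) = 1/((1/(2 + 24) + 150)**2) = 1/((1/26 + 150)**2) = 1/((3901/26)**2) = 1/(15217801/676) = 676/15217801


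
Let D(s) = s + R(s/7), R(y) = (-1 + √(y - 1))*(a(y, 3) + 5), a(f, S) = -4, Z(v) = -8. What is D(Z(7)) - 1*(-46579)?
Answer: 46570 + I*√105/7 ≈ 46570.0 + 1.4639*I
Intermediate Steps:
R(y) = -1 + √(-1 + y) (R(y) = (-1 + √(y - 1))*(-4 + 5) = (-1 + √(-1 + y))*1 = -1 + √(-1 + y))
D(s) = -1 + s + √(-1 + s/7) (D(s) = s + (-1 + √(-1 + s/7)) = -1 + s + √(-1 + s/7))
D(Z(7)) - 1*(-46579) = (-1 - 8 + √(-49 + 7*(-8))/7) - 1*(-46579) = (-1 - 8 + √(-49 - 56)/7) + 46579 = (-1 - 8 + √(-105)/7) + 46579 = (-1 - 8 + (I*√105)/7) + 46579 = (-1 - 8 + I*√105/7) + 46579 = (-9 + I*√105/7) + 46579 = 46570 + I*√105/7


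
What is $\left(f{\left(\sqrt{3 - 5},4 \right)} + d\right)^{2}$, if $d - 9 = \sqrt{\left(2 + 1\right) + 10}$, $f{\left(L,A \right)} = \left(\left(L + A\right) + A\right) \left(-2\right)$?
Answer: $\left(7 - \sqrt{13} + 2 i \sqrt{2}\right)^{2} \approx 3.5223 + 19.202 i$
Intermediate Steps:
$f{\left(L,A \right)} = - 4 A - 2 L$ ($f{\left(L,A \right)} = \left(\left(A + L\right) + A\right) \left(-2\right) = \left(L + 2 A\right) \left(-2\right) = - 4 A - 2 L$)
$d = 9 + \sqrt{13}$ ($d = 9 + \sqrt{\left(2 + 1\right) + 10} = 9 + \sqrt{3 + 10} = 9 + \sqrt{13} \approx 12.606$)
$\left(f{\left(\sqrt{3 - 5},4 \right)} + d\right)^{2} = \left(\left(\left(-4\right) 4 - 2 \sqrt{3 - 5}\right) + \left(9 + \sqrt{13}\right)\right)^{2} = \left(\left(-16 - 2 \sqrt{-2}\right) + \left(9 + \sqrt{13}\right)\right)^{2} = \left(\left(-16 - 2 i \sqrt{2}\right) + \left(9 + \sqrt{13}\right)\right)^{2} = \left(-7 + \sqrt{13} - 2 i \sqrt{2}\right)^{2}$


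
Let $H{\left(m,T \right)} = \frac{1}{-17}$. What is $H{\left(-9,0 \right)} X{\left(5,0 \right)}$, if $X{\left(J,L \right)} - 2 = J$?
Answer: $- \frac{7}{17} \approx -0.41176$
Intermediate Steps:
$H{\left(m,T \right)} = - \frac{1}{17}$
$X{\left(J,L \right)} = 2 + J$
$H{\left(-9,0 \right)} X{\left(5,0 \right)} = - \frac{2 + 5}{17} = \left(- \frac{1}{17}\right) 7 = - \frac{7}{17}$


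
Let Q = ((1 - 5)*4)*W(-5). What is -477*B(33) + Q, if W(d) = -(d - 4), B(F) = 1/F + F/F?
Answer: -6990/11 ≈ -635.45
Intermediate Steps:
B(F) = 1 + 1/F (B(F) = 1/F + 1 = 1 + 1/F)
W(d) = 4 - d (W(d) = -(-4 + d) = 4 - d)
Q = -144 (Q = ((1 - 5)*4)*(4 - 1*(-5)) = (-4*4)*(4 + 5) = -16*9 = -144)
-477*B(33) + Q = -477*(1 + 33)/33 - 144 = -159*34/11 - 144 = -477*34/33 - 144 = -5406/11 - 144 = -6990/11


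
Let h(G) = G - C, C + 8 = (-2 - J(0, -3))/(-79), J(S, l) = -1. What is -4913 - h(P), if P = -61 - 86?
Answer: -377145/79 ≈ -4774.0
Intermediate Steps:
C = -631/79 (C = -8 + (-2 - 1*(-1))/(-79) = -8 + (-2 + 1)*(-1/79) = -8 - 1*(-1/79) = -8 + 1/79 = -631/79 ≈ -7.9873)
P = -147
h(G) = 631/79 + G (h(G) = G - 1*(-631/79) = G + 631/79 = 631/79 + G)
-4913 - h(P) = -4913 - (631/79 - 147) = -4913 - 1*(-10982/79) = -4913 + 10982/79 = -377145/79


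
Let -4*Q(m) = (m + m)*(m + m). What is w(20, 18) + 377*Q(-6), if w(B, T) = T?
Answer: -13554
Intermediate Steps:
Q(m) = -m² (Q(m) = -(m + m)*(m + m)/4 = -2*m*2*m/4 = -m²)
w(20, 18) + 377*Q(-6) = 18 + 377*(-1*(-6)²) = 18 + 377*(-1*36) = 18 + 377*(-36) = 18 - 13572 = -13554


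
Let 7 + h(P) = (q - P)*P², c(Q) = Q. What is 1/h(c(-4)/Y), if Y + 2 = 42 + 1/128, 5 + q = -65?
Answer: -134296386561/1033911247879 ≈ -0.12989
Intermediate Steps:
q = -70 (q = -5 - 65 = -70)
Y = 5121/128 (Y = -2 + (42 + 1/128) = -2 + 5377/128 = 5121/128 ≈ 40.008)
h(P) = -7 + P²*(-70 - P) (h(P) = -7 + (-70 - P)*P² = -7 + P²*(-70 - P))
1/h(c(-4)/Y) = 1/(-7 - (-4/5121/128)³ - 70*(-4/5121/128)²) = 1/(-7 - (-4*128/5121)³ - 70*(-4*128/5121)²) = 1/(-7 - (-512/5121)³ - 70*(-512/5121)²) = 1/(-7 - 1*(-134217728/134296386561) - 70*262144/26224641) = 1/(-7 + 134217728/134296386561 - 18350080/26224641) = 1/(-1033911247879/134296386561) = -134296386561/1033911247879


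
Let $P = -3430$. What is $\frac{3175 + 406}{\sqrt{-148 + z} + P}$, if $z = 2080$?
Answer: $- \frac{877345}{840212} - \frac{3581 \sqrt{483}}{5881484} \approx -1.0576$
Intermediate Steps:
$\frac{3175 + 406}{\sqrt{-148 + z} + P} = \frac{3175 + 406}{\sqrt{-148 + 2080} - 3430} = \frac{3581}{\sqrt{1932} - 3430} = \frac{3581}{2 \sqrt{483} - 3430} = \frac{3581}{-3430 + 2 \sqrt{483}}$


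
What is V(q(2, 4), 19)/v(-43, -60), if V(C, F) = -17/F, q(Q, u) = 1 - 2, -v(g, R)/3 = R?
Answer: -17/3420 ≈ -0.0049708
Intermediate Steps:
v(g, R) = -3*R
q(Q, u) = -1
V(q(2, 4), 19)/v(-43, -60) = (-17/19)/((-3*(-60))) = -17*1/19/180 = -17/19*1/180 = -17/3420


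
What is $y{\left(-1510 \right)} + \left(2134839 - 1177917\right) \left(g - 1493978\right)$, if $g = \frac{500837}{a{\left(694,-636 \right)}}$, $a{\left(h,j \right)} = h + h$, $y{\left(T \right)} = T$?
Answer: $- \frac{991916938582987}{694} \approx -1.4293 \cdot 10^{12}$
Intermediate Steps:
$a{\left(h,j \right)} = 2 h$
$g = \frac{500837}{1388}$ ($g = \frac{500837}{2 \cdot 694} = \frac{500837}{1388} \approx 360.83$)
$y{\left(-1510 \right)} + \left(2134839 - 1177917\right) \left(g - 1493978\right) = -1510 + \left(2134839 - 1177917\right) \left(\frac{500837}{1388} - 1493978\right) = -1510 + 956922 \left(- \frac{2073140627}{1388}\right) = -1510 - \frac{991916937535047}{694} = - \frac{991916938582987}{694}$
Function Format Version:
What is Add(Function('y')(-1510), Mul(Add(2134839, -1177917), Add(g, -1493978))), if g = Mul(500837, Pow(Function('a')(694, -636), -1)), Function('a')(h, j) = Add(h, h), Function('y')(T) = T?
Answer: Rational(-991916938582987, 694) ≈ -1.4293e+12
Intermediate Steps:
Function('a')(h, j) = Mul(2, h)
g = Rational(500837, 1388) (g = Mul(500837, Pow(Mul(2, 694), -1)) = Mul(500837, Pow(1388, -1)) = Mul(500837, Rational(1, 1388)) = Rational(500837, 1388) ≈ 360.83)
Add(Function('y')(-1510), Mul(Add(2134839, -1177917), Add(g, -1493978))) = Add(-1510, Mul(Add(2134839, -1177917), Add(Rational(500837, 1388), -1493978))) = Add(-1510, Mul(956922, Rational(-2073140627, 1388))) = Add(-1510, Rational(-991916937535047, 694)) = Rational(-991916938582987, 694)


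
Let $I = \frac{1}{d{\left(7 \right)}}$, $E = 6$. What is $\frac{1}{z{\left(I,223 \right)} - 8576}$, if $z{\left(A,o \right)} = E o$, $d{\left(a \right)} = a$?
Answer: $- \frac{1}{7238} \approx -0.00013816$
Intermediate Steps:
$I = \frac{1}{7} \approx 0.14286$
$z{\left(A,o \right)} = 6 o$
$\frac{1}{z{\left(I,223 \right)} - 8576} = \frac{1}{6 \cdot 223 - 8576} = \frac{1}{1338 - 8576} = \frac{1}{-7238} = - \frac{1}{7238}$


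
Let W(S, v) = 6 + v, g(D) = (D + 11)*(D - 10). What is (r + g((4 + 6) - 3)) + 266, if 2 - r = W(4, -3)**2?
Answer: 205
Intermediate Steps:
g(D) = (-10 + D)*(11 + D) (g(D) = (11 + D)*(-10 + D) = (-10 + D)*(11 + D))
r = -7 (r = 2 - (6 - 3)**2 = 2 - 1*3**2 = 2 - 1*9 = 2 - 9 = -7)
(r + g((4 + 6) - 3)) + 266 = (-7 + (-110 + ((4 + 6) - 3) + ((4 + 6) - 3)**2)) + 266 = (-7 + (-110 + (10 - 3) + (10 - 3)**2)) + 266 = (-7 + (-110 + 7 + 7**2)) + 266 = (-7 + (-110 + 7 + 49)) + 266 = (-7 - 54) + 266 = -61 + 266 = 205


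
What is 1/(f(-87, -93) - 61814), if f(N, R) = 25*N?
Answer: -1/63989 ≈ -1.5628e-5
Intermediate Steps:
1/(f(-87, -93) - 61814) = 1/(25*(-87) - 61814) = 1/(-2175 - 61814) = 1/(-63989) = -1/63989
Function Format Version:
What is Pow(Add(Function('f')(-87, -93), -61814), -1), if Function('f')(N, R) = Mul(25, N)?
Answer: Rational(-1, 63989) ≈ -1.5628e-5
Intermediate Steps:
Pow(Add(Function('f')(-87, -93), -61814), -1) = Pow(Add(Mul(25, -87), -61814), -1) = Pow(Add(-2175, -61814), -1) = Pow(-63989, -1) = Rational(-1, 63989)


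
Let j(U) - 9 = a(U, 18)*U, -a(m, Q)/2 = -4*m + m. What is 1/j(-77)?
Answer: 1/35583 ≈ 2.8103e-5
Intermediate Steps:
a(m, Q) = 6*m (a(m, Q) = -2*(-4*m + m) = -(-6)*m = 6*m)
j(U) = 9 + 6*U² (j(U) = 9 + (6*U)*U = 9 + 6*U²)
1/j(-77) = 1/(9 + 6*(-77)²) = 1/(9 + 6*5929) = 1/(9 + 35574) = 1/35583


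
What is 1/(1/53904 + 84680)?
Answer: 53904/4564590721 ≈ 1.1809e-5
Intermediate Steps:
1/(1/53904 + 84680) = 1/(4564590721/53904) = 53904/4564590721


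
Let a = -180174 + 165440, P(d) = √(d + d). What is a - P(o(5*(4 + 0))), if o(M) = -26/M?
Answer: -14734 - I*√65/5 ≈ -14734.0 - 1.6125*I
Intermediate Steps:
P(d) = √2*√d (P(d) = √(2*d) = √2*√d)
a = -14734
a - P(o(5*(4 + 0))) = -14734 - √2*√(-26*1/(5*(4 + 0))) = -14734 - √2*√(-26/(5*4)) = -14734 - √2*√(-26/20) = -14734 - √2*√(-26*1/20) = -14734 - √2*√(-13/10) = -14734 - √2*I*√130/10 = -14734 - I*√65/5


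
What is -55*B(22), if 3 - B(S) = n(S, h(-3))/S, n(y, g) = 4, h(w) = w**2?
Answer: -155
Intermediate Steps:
B(S) = 3 - 4/S
-55*B(22) = -55*(3 - 4/22) = -55*(3 - 4*1/22) = -55*(3 - 2/11) = -55*31/11 = -155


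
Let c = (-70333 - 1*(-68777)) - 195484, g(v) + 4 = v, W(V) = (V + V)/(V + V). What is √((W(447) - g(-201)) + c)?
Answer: I*√196834 ≈ 443.66*I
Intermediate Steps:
W(V) = 1 (W(V) = (2*V)/((2*V)) = (2*V)*(1/(2*V)) = 1)
g(v) = -4 + v
c = -197040 (c = (-70333 + 68777) - 195484 = -1556 - 195484 = -197040)
√((W(447) - g(-201)) + c) = √((1 - (-4 - 201)) - 197040) = √((1 - 1*(-205)) - 197040) = √((1 + 205) - 197040) = √(206 - 197040) = √(-196834) = I*√196834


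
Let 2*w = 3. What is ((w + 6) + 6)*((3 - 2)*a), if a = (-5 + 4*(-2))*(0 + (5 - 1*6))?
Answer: 351/2 ≈ 175.50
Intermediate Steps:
w = 3/2 (w = (½)*3 = 3/2 ≈ 1.5000)
a = 13 (a = (-5 - 8)*(0 + (5 - 6)) = -13*(0 - 1) = -13*(-1) = 13)
((w + 6) + 6)*((3 - 2)*a) = ((3/2 + 6) + 6)*((3 - 2)*13) = (15/2 + 6)*(1*13) = (27/2)*13 = 351/2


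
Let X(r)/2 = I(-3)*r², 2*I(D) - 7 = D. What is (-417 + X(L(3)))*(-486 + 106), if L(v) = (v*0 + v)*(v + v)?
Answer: -334020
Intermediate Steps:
I(D) = 7/2 + D/2
L(v) = 2*v² (L(v) = (0 + v)*(2*v) = v*(2*v) = 2*v²)
X(r) = 4*r² (X(r) = 2*((7/2 + (½)*(-3))*r²) = 2*((7/2 - 3/2)*r²) = 2*(2*r²) = 4*r²)
(-417 + X(L(3)))*(-486 + 106) = (-417 + 4*(2*3²)²)*(-486 + 106) = (-417 + 4*(2*9)²)*(-380) = (-417 + 4*18²)*(-380) = (-417 + 4*324)*(-380) = (-417 + 1296)*(-380) = 879*(-380) = -334020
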